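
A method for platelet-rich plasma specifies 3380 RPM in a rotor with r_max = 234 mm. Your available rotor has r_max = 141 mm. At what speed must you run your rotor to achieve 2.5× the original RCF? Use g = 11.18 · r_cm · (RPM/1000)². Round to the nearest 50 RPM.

Original rotor: r = 234 mm = 23.4 cm
RCF_original = 11.18 × 23.4 × (3.38)² = 11.18 × 23.4 × 11.4244 ≈ 2,988.8 × g
Target RCF = 2.5 × 2,988.8 ≈ 7,472 × g
Your rotor: r = 141 mm = 14.1 cm
7,472 = 11.18 × 14.1 × (N/1000)²
(N/1000)² = 7,472 / 157.638 = 47.39974
N = 1000 × √47.39974 ≈ 6,884.7

6900 RPM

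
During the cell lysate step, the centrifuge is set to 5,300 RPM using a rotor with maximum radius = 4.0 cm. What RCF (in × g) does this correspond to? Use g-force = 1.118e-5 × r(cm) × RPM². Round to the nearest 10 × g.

RCF ≈ 1260 × g

RCF = 1.118 × 10⁻⁵ × 4 × (5300)² = 1.118 × 10⁻⁵ × 4 × 28,090,000 ≈ 1,256.2 × g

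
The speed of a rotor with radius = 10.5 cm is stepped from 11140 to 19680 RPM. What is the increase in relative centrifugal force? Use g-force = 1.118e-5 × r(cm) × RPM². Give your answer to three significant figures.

30900 ×g

RCF₁ = 1.118 × 10⁻⁵ × 10.5 × (11140)² = 1.118 × 10⁻⁵ × 10.5 × 124,099,600 ≈ 14,568.1 × g
RCF₂ = 1.118 × 10⁻⁵ × 10.5 × (19680)² = 1.118 × 10⁻⁵ × 10.5 × 387,302,400 ≈ 45,465.4 × g
Increase = 45,465.4 − 14,568.1 = 30,897.3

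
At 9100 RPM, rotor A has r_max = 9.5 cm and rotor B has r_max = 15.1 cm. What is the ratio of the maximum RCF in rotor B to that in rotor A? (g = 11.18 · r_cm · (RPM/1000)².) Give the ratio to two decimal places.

At fixed N, RCF ∝ r, so RCF_B/RCF_A = r_B/r_A = 15.1 / 9.5 = 1.5895.

1.59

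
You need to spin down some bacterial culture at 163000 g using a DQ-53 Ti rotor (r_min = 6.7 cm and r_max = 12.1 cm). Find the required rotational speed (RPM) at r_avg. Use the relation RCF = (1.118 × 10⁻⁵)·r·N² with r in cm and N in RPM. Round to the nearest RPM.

r_avg = (6.7 + 12.1) / 2 = 9.4 cm
163,000 = 1.118 × 10⁻⁵ × 9.4 × N²
N² = 163,000 / (10.5092 × 10⁻⁵) = 1,551,021,962
N ≈ √1,551,021,962 ≈ 39,383.0

39383 RPM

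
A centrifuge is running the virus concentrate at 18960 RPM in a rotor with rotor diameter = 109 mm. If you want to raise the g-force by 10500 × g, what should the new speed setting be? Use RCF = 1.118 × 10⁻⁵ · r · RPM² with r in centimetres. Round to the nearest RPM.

N₂ ≈ 23061 RPM

r = 109 mm / 2 = 54.5 mm = 5.45 cm
Current RCF = 1.118 × 10⁻⁵ × 5.45 × (18960)² = 1.118 × 10⁻⁵ × 5.45 × 359,481,600 ≈ 21,903.6 × g
Target RCF = 21,903.6 + 10,500 = 32,403.6 × g
N² = 32,403.6 / (6.0931 × 10⁻⁵) = 531,808,111
N ≈ √531,808,111 ≈ 23,061.0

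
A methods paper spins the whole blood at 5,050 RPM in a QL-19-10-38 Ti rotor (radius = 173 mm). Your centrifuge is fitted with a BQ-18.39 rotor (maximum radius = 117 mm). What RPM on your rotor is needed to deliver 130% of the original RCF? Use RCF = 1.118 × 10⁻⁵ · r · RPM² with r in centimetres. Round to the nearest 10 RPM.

Original rotor: r = 173 mm = 17.3 cm
RCF_original = 1.118 × 10⁻⁵ × 17.3 × (5050)² = 1.118 × 10⁻⁵ × 17.3 × 25,502,500 ≈ 4,932.5 × g
Target RCF = 1.3 × 4,932.5 ≈ 6,412.2 × g
Your rotor: r = 117 mm = 11.7 cm
6,412.2 = 1.118 × 10⁻⁵ × 11.7 × N²
N² = 6,412.2 / (13.0806 × 10⁻⁵) = 49,020,687
N ≈ √49,020,687 ≈ 7,001.5

≈ 7000 RPM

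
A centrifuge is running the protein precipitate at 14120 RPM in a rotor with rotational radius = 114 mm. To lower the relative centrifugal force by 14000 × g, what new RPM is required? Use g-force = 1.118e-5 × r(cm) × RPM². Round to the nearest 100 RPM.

≈ 9500 RPM

r = 114 mm = 11.4 cm
Current RCF = 1.118 × 10⁻⁵ × 11.4 × (14120)² = 1.118 × 10⁻⁵ × 11.4 × 199,374,400 ≈ 25,410.7 × g
Target RCF = 25,410.7 − 14,000 = 11,410.7 × g
N² = 11,410.7 / (12.7452 × 10⁻⁵) = 89,529,391
N ≈ √89,529,391 ≈ 9,462.0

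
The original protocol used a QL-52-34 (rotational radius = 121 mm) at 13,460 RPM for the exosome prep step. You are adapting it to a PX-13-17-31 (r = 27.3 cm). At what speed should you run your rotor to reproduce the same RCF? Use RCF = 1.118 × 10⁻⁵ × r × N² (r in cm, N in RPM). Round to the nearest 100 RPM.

9000 RPM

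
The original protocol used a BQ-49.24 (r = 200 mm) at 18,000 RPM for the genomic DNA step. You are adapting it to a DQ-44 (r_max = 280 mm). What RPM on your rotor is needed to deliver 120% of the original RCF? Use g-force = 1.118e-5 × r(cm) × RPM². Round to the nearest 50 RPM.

Original rotor: r = 200 mm = 20.0 cm
RCF = 1.118 × 10⁻⁵ × r × N²
RCF_original = 1.118 × 10⁻⁵ × 20 × (18000)² = 1.118 × 10⁻⁵ × 20 × 324,000,000 ≈ 72,446.4 × g
Target RCF = 1.2 × 72,446.4 ≈ 86,935.7 × g
Your rotor: r = 280 mm = 28.0 cm
86,935.7 = 1.118 × 10⁻⁵ × 28 × N²
N² = 86,935.7 / (31.304 × 10⁻⁵) = 277,714,350
N ≈ √277,714,350 ≈ 16,664.8

≈ 16650 RPM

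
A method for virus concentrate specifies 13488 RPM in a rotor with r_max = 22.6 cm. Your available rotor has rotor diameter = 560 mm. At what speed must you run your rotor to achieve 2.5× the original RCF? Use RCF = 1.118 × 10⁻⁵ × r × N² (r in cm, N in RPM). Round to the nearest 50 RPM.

19150 RPM

RCF_original = 1.118 × 10⁻⁵ × 22.6 × (13488)² = 1.118 × 10⁻⁵ × 22.6 × 181,926,144 ≈ 45,966.9 × g
Target RCF = 2.5 × 45,966.9 ≈ 114,917.2 × g
Your rotor: r = 560 mm / 2 = 280 mm = 28 cm
114,917.2 = 1.118 × 10⁻⁵ × 28 × N²
N² = 114,917.2 / (31.304 × 10⁻⁵) = 367,100,690
N ≈ √367,100,690 ≈ 19,159.9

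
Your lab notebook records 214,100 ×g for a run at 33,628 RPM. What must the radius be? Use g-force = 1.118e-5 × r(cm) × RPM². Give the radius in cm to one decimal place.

214100 = 1.118 × 10⁻⁵ × r × (33628)²
r = 214100 / (1.118 × 10⁻⁵ × 1,130,842,384) = 214100 / 12642.82 ≈ 16.935 cm

r ≈ 16.9 cm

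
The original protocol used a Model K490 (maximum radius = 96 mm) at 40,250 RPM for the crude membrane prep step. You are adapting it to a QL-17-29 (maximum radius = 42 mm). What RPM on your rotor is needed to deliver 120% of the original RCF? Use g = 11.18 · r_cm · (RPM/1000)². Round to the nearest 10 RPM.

Original rotor: r = 96 mm = 9.6 cm
RCF = 11.18 × r × (N/1000)²
RCF_original = 11.18 × 9.6 × (40.25)² = 11.18 × 9.6 × 1,620.0625 ≈ 173,878.1 × g
Target RCF = 1.2 × 173,878.1 ≈ 208,653.7 × g
Your rotor: r = 42 mm = 4.2 cm
208,653.7 = 11.18 × 4.2 × (N/1000)²
(N/1000)² = 208,653.7 / 46.956 = 4443.6
N = 1000 × √4443.6 ≈ 66,660.3

≈ 66660 RPM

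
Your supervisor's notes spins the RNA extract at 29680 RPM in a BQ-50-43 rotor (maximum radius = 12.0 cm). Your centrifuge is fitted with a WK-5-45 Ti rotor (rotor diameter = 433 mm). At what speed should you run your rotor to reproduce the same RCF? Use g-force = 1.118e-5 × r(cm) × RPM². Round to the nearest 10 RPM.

22100 RPM

RCF_original = 1.118 × 10⁻⁵ × 12 × (29680)² = 1.118 × 10⁻⁵ × 12 × 880,902,400 ≈ 118,181.9 × g
Your rotor: r = 433 mm / 2 = 216.5 mm = 21.65 cm
118,181.9 = 1.118 × 10⁻⁵ × 21.65 × N²
N² = 118,181.9 / (24.2047 × 10⁻⁵) = 488,260,131
N ≈ √488,260,131 ≈ 22,096.6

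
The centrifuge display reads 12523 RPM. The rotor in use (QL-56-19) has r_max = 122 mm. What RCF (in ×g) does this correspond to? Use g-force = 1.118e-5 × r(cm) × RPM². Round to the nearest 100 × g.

≈ 21400 ×g

r = 122 mm = 12.2 cm
RCF = 1.118 × 10⁻⁵ × r × N²
RCF = 1.118 × 10⁻⁵ × 12.2 × (12523)² = 1.118 × 10⁻⁵ × 12.2 × 156,825,529 ≈ 21,390.4 × g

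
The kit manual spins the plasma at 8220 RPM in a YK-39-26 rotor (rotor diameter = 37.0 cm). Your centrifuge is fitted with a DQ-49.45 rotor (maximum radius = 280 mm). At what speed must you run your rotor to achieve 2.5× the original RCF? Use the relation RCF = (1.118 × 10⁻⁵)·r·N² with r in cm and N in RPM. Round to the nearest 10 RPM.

≈ 10560 RPM

Original rotor: r = 37.0 / 2 = 18.5 cm
RCF_original = 1.118 × 10⁻⁵ × 18.5 × (8220)² = 1.118 × 10⁻⁵ × 18.5 × 67,568,400 ≈ 13,975.2 × g
Target RCF = 2.5 × 13,975.2 ≈ 34,938 × g
Your rotor: r = 280 mm = 28.0 cm
34,938 = 1.118 × 10⁻⁵ × 28 × N²
N² = 34,938 / (31.304 × 10⁻⁵) = 111,608,740
N ≈ √111,608,740 ≈ 10,564.5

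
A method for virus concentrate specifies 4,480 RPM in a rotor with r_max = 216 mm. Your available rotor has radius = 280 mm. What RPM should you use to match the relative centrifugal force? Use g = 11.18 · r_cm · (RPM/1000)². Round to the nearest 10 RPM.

Original rotor: r = 216 mm = 21.6 cm
RCF = 11.18 × r × (N/1000)²
RCF_original = 11.18 × 21.6 × (4.48)² = 11.18 × 21.6 × 20.0704 ≈ 4,846.8 × g
Your rotor: r = 280 mm = 28.0 cm
4,846.8 = 11.18 × 28 × (N/1000)²
(N/1000)² = 4,846.8 / 313.04 = 15.48301
N = 1000 × √15.48301 ≈ 3,934.8

3930 RPM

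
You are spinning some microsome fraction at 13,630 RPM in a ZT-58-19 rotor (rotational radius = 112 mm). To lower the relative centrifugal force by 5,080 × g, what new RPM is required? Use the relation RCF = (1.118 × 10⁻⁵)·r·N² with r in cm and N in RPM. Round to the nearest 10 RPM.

N₂ ≈ 12050 RPM

r = 112 mm = 11.2 cm
Current RCF = 1.118 × 10⁻⁵ × 11.2 × (13630)² = 1.118 × 10⁻⁵ × 11.2 × 185,776,900 ≈ 23,262.2 × g
Target RCF = 23,262.2 − 5,080 = 18,182.2 × g
N² = 18,182.2 / (12.5216 × 10⁻⁵) = 145,206,683
N ≈ √145,206,683 ≈ 12,050.2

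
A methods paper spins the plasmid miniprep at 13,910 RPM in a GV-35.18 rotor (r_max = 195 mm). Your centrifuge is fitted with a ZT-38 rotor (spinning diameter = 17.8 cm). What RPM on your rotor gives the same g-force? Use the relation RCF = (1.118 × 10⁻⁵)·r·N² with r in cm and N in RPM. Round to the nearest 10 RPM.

Original rotor: r = 195 mm = 19.5 cm
RCF = 1.118 × 10⁻⁵ × r × N²
RCF_original = 1.118 × 10⁻⁵ × 19.5 × (13910)² = 1.118 × 10⁻⁵ × 19.5 × 193,488,100 ≈ 42,182.3 × g
Your rotor: r = 17.8 / 2 = 8.9 cm
42,182.3 = 1.118 × 10⁻⁵ × 8.9 × N²
N² = 42,182.3 / (9.9502 × 10⁻⁵) = 423,934,192
N ≈ √423,934,192 ≈ 20,589.7

20590 RPM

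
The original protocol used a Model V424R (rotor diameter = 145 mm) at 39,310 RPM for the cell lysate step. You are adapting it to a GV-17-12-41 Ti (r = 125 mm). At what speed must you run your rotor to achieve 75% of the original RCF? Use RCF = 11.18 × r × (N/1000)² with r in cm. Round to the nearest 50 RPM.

≈ 25950 RPM

Original rotor: r = 145 mm / 2 = 72.5 mm = 7.25 cm
RCF_original = 11.18 × 7.25 × (39.31)² = 11.18 × 7.25 × 1,545.2761 ≈ 125,252.4 × g
Target RCF = 0.75 × 125,252.4 ≈ 93,939.3 × g
Your rotor: r = 125 mm = 12.5 cm
93,939.3 = 11.18 × 12.5 × (N/1000)²
(N/1000)² = 93,939.3 / 139.75 = 672.1953
N = 1000 × √672.1953 ≈ 25,926.7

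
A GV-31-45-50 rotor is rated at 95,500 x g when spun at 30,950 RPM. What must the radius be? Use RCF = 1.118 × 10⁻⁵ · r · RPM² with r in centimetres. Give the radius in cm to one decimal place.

8.9 cm

RCF = 1.118 × 10⁻⁵ × r × N²
95500 = 1.118 × 10⁻⁵ × r × (30950)²
r = 95500 / (1.118 × 10⁻⁵ × 957,902,500) = 95500 / 10709.35 ≈ 8.917 cm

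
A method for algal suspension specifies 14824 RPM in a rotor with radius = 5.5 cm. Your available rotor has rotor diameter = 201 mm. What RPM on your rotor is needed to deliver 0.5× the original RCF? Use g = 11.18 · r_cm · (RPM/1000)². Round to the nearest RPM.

RCF_original = 11.18 × 5.5 × (14.824)² = 11.18 × 5.5 × 219.750976 ≈ 13,512.5 × g
Target RCF = 0.5 × 13,512.5 ≈ 6,756.2 × g
Your rotor: r = 201 mm / 2 = 100.5 mm = 10.05 cm
6,756.2 = 11.18 × 10.05 × (N/1000)²
(N/1000)² = 6,756.2 / 112.359 = 60.13047
N = 1000 × √60.13047 ≈ 7,754.4

≈ 7754 RPM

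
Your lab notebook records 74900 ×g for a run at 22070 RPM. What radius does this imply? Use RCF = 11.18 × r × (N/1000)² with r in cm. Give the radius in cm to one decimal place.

74900 = 11.18 × r × (22.07)²
r = 74900 / (11.18 × 487.0849) = 74900 / 5445.609 ≈ 13.754 cm

13.8 cm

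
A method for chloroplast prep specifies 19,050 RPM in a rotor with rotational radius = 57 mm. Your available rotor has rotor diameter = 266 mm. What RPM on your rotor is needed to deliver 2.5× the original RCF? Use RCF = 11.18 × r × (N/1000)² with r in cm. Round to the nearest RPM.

≈ 19719 RPM

Original rotor: r = 57 mm = 5.7 cm
RCF = 11.18 × r × (N/1000)²
RCF_original = 11.18 × 5.7 × (19.05)² = 11.18 × 5.7 × 362.9025 ≈ 23,126.3 × g
Target RCF = 2.5 × 23,126.3 ≈ 57,815.8 × g
Your rotor: r = 266 mm / 2 = 133 mm = 13.3 cm
57,815.8 = 11.18 × 13.3 × (N/1000)²
(N/1000)² = 57,815.8 / 148.694 = 388.824
N = 1000 × √388.824 ≈ 19,718.6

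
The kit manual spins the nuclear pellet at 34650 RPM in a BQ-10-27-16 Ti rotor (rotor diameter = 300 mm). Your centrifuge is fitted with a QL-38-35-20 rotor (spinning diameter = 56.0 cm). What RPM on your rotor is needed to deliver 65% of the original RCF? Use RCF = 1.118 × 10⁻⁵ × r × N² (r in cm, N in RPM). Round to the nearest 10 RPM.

Original rotor: r = 300 mm / 2 = 150 mm = 15 cm
RCF_original = 1.118 × 10⁻⁵ × 15 × (34650)² = 1.118 × 10⁻⁵ × 15 × 1,200,622,500 ≈ 201,344.4 × g
Target RCF = 0.65 × 201,344.4 ≈ 130,873.9 × g
Your rotor: r = 56.0 / 2 = 28 cm
130,873.9 = 1.118 × 10⁻⁵ × 28 × N²
N² = 130,873.9 / (31.304 × 10⁻⁵) = 418,074,048
N ≈ √418,074,048 ≈ 20,446.9

≈ 20450 RPM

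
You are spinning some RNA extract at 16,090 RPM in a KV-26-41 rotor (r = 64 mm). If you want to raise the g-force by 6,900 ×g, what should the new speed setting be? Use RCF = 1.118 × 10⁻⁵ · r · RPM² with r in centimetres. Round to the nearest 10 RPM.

N₂ ≈ 18850 RPM

r = 64 mm = 6.4 cm
Current RCF = 1.118 × 10⁻⁵ × 6.4 × (16090)² = 1.118 × 10⁻⁵ × 6.4 × 258,888,100 ≈ 18,524 × g
Target RCF = 18,524 + 6,900 = 25,424 × g
N² = 25,424 / (7.1552 × 10⁻⁵) = 355,322,004
N ≈ √355,322,004 ≈ 18,850.0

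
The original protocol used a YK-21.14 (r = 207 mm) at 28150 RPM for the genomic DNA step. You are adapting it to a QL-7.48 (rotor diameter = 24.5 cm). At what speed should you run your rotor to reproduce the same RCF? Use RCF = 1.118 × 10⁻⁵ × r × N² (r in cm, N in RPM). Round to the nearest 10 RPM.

Original rotor: r = 207 mm = 20.7 cm
RCF_original = 1.118 × 10⁻⁵ × 20.7 × (28150)² = 1.118 × 10⁻⁵ × 20.7 × 792,422,500 ≈ 183,387.2 × g
Your rotor: r = 24.5 / 2 = 12.25 cm
183,387.2 = 1.118 × 10⁻⁵ × 12.25 × N²
N² = 183,387.2 / (13.6955 × 10⁻⁵) = 1,339,032,529
N ≈ √1,339,032,529 ≈ 36,592.8

≈ 36590 RPM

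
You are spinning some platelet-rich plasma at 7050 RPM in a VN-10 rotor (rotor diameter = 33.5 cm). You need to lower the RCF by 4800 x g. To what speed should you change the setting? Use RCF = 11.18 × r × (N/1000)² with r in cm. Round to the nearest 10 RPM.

≈ 4910 RPM

r = 33.5 / 2 = 16.75 cm
Current RCF = 11.18 × 16.75 × (7.05)² = 11.18 × 16.75 × 49.7025 ≈ 9,307.5 × g
Target RCF = 9,307.5 − 4,800 = 4,507.5 × g
(N/1000)² = 4,507.5 / 187.265 = 24.07017
N = 1000 × √24.07017 ≈ 4,906.1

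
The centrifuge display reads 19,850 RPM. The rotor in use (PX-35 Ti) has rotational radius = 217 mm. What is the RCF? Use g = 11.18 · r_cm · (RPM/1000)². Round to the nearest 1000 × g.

r = 217 mm = 21.7 cm
RCF = 11.18 × 21.7 × (19.85)² = 11.18 × 21.7 × 394.0225 ≈ 95,592.2 × g

RCF ≈ 96000 ×g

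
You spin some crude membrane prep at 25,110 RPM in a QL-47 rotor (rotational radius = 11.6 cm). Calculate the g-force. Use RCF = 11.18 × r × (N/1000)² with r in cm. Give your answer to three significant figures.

≈ 81800 × g

RCF = 11.18 × 11.6 × (25.11)² = 11.18 × 11.6 × 630.5121 ≈ 81,769.9 × g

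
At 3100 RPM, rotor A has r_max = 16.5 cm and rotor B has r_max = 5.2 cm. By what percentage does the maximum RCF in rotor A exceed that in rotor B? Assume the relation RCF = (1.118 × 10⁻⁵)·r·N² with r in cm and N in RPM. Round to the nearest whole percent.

At equal RPM, RCF scales linearly with r: ratio = 16.5 / 5.2 = 3.1731.
So rotor A delivers 217.3% more g-force.

217%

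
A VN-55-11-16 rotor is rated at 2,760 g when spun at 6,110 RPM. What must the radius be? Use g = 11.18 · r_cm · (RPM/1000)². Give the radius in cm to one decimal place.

2760 = 11.18 × r × (6.11)²
r = 2760 / (11.18 × 37.3321) = 2760 / 417.3729 ≈ 6.613 cm

6.6 cm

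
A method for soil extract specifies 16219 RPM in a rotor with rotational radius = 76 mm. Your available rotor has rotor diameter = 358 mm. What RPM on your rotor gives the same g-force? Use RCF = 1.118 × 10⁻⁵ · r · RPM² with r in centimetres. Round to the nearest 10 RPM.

Original rotor: r = 76 mm = 7.6 cm
RCF_original = 1.118 × 10⁻⁵ × 7.6 × (16219)² = 1.118 × 10⁻⁵ × 7.6 × 263,055,961 ≈ 22,351.3 × g
Your rotor: r = 358 mm / 2 = 179 mm = 17.9 cm
22,351.3 = 1.118 × 10⁻⁵ × 17.9 × N²
N² = 22,351.3 / (20.0122 × 10⁻⁵) = 111,688,370
N ≈ √111,688,370 ≈ 10,568.3

10570 RPM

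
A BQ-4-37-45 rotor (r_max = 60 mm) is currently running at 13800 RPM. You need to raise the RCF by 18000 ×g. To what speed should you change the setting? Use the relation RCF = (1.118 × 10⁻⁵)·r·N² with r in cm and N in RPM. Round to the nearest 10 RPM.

N₂ ≈ 21420 RPM

r = 60 mm = 6.0 cm
Current RCF = 1.118 × 10⁻⁵ × 6 × (13800)² = 1.118 × 10⁻⁵ × 6 × 190,440,000 ≈ 12,774.7 × g
Target RCF = 12,774.7 + 18,000 = 30,774.7 × g
N² = 30,774.7 / (6.708 × 10⁻⁵) = 458,776,088
N ≈ √458,776,088 ≈ 21,419.1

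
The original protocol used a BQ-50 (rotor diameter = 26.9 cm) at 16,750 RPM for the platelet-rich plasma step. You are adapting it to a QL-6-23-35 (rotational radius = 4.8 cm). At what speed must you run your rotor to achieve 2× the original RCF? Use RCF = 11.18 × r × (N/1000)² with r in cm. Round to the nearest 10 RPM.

Original rotor: r = 26.9 / 2 = 13.45 cm
RCF_original = 11.18 × 13.45 × (16.75)² = 11.18 × 13.45 × 280.5625 ≈ 42,188.5 × g
Target RCF = 2 × 42,188.5 ≈ 84,377 × g
84,377 = 11.18 × 4.8 × (N/1000)²
(N/1000)² = 84,377 / 53.664 = 1572.32
N = 1000 × √1572.32 ≈ 39,652.5

≈ 39650 RPM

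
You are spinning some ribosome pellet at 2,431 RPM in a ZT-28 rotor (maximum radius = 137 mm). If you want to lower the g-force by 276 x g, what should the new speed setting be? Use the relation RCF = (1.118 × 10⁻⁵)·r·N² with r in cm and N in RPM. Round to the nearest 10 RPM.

r = 137 mm = 13.7 cm
Current RCF = 1.118 × 10⁻⁵ × 13.7 × (2431)² = 1.118 × 10⁻⁵ × 13.7 × 5,909,761 ≈ 905.2 × g
Target RCF = 905.2 − 276 = 629.2 × g
N² = 629.2 / (15.3166 × 10⁻⁵) = 4,107,961
N ≈ √4,107,961 ≈ 2,026.8

≈ 2030 RPM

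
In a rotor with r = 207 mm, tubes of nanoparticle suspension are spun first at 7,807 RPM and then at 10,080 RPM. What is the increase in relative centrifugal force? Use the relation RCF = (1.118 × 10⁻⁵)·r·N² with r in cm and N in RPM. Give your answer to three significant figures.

r = 207 mm = 20.7 cm
RCF₁ = 1.118 × 10⁻⁵ × 20.7 × (7807)² = 1.118 × 10⁻⁵ × 20.7 × 60,949,249 ≈ 14,105.2 × g
RCF₂ = 1.118 × 10⁻⁵ × 20.7 × (10080)² = 1.118 × 10⁻⁵ × 20.7 × 101,606,400 ≈ 23,514.4 × g
Increase = 23,514.4 − 14,105.2 = 9,409.2

9410 x g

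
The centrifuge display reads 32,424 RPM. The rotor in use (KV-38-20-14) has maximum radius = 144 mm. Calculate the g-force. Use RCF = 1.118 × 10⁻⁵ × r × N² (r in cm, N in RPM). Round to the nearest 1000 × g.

≈ 169000 x g

r = 144 mm = 14.4 cm
RCF = 1.118 × 10⁻⁵ × r × N²
RCF = 1.118 × 10⁻⁵ × 14.4 × (32424)² = 1.118 × 10⁻⁵ × 14.4 × 1,051,315,776 ≈ 169,253.4 × g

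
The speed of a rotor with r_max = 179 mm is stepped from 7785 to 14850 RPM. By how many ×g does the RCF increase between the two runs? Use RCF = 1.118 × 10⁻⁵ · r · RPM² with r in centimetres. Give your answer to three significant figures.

32000 ×g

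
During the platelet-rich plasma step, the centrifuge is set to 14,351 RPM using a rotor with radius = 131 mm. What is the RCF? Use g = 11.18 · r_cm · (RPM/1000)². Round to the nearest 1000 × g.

≈ 30000 ×g

r = 131 mm = 13.1 cm
RCF = 11.18 × r × (N/1000)²
RCF = 11.18 × 13.1 × (14.351)² = 11.18 × 13.1 × 205.951201 ≈ 30,163.2 × g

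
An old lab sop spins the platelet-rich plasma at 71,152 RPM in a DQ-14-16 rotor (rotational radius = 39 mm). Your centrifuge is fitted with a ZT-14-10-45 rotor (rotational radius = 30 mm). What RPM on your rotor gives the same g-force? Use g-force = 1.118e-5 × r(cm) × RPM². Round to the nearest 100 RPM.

81100 RPM

Original rotor: r = 39 mm = 3.9 cm
RCF = 1.118 × 10⁻⁵ × r × N²
RCF_original = 1.118 × 10⁻⁵ × 3.9 × (71152)² = 1.118 × 10⁻⁵ × 3.9 × 5,062,607,104 ≈ 220,739.8 × g
Your rotor: r = 30 mm = 3.0 cm
220,739.8 = 1.118 × 10⁻⁵ × 3 × N²
N² = 220,739.8 / (3.354 × 10⁻⁵) = 6,581,389,386
N ≈ √6,581,389,386 ≈ 81,125.8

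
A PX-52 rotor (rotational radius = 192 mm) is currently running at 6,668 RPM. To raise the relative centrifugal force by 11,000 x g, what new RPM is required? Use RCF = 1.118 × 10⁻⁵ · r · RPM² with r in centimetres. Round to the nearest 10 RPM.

r = 192 mm = 19.2 cm
Current RCF = 1.118 × 10⁻⁵ × 19.2 × (6668)² = 1.118 × 10⁻⁵ × 19.2 × 44,462,224 ≈ 9,544.1 × g
Target RCF = 9,544.1 + 11,000 = 20,544.1 × g
N² = 20,544.1 / (21.4656 × 10⁻⁵) = 95,707,085
N ≈ √95,707,085 ≈ 9,783.0

≈ 9780 RPM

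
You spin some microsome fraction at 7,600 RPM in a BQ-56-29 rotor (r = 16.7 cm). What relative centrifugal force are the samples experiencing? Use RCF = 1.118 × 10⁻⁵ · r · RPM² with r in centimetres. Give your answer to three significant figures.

≈ 10800 g

RCF = 1.118 × 10⁻⁵ × 16.7 × (7600)² = 1.118 × 10⁻⁵ × 16.7 × 57,760,000 ≈ 10,784.1 × g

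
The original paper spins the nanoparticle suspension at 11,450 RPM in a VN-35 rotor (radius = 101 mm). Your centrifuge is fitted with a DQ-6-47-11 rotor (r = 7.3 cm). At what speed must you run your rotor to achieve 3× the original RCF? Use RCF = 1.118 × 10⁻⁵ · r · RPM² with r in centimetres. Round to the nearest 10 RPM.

≈ 23330 RPM

Original rotor: r = 101 mm = 10.1 cm
RCF = 1.118 × 10⁻⁵ × r × N²
RCF_original = 1.118 × 10⁻⁵ × 10.1 × (11450)² = 1.118 × 10⁻⁵ × 10.1 × 131,102,500 ≈ 14,803.8 × g
Target RCF = 3 × 14,803.8 ≈ 44,411.4 × g
44,411.4 = 1.118 × 10⁻⁵ × 7.3 × N²
N² = 44,411.4 / (8.1614 × 10⁻⁵) = 544,163,991
N ≈ √544,163,991 ≈ 23,327.3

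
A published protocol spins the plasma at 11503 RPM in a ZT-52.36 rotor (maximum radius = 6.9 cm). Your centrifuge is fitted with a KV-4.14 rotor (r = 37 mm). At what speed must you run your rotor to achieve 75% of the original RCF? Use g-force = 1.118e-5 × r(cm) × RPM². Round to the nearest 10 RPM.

13600 RPM

RCF_original = 1.118 × 10⁻⁵ × 6.9 × (11503)² = 1.118 × 10⁻⁵ × 6.9 × 132,319,009 ≈ 10,207.4 × g
Target RCF = 0.75 × 10,207.4 ≈ 7,655.5 × g
Your rotor: r = 37 mm = 3.7 cm
7,655.5 = 1.118 × 10⁻⁵ × 3.7 × N²
N² = 7,655.5 / (4.1366 × 10⁻⁵) = 185,067,447
N ≈ √185,067,447 ≈ 13,603.9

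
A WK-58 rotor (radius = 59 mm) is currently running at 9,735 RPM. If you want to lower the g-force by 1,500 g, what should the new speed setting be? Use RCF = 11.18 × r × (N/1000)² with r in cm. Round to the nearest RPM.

r = 59 mm = 5.9 cm
Current RCF = 11.18 × 5.9 × (9.735)² = 11.18 × 5.9 × 94.770225 ≈ 6,251.2 × g
Target RCF = 6,251.2 − 1,500 = 4,751.2 × g
(N/1000)² = 4,751.2 / 65.962 = 72.02935
N = 1000 × √72.02935 ≈ 8,487.0

N₂ ≈ 8487 RPM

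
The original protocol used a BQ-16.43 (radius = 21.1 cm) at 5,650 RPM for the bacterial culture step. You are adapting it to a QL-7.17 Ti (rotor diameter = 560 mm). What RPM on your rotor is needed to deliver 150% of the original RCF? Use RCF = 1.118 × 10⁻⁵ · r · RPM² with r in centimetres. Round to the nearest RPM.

≈ 6007 RPM

RCF = 1.118 × 10⁻⁵ × r × N²
RCF_original = 1.118 × 10⁻⁵ × 21.1 × (5650)² = 1.118 × 10⁻⁵ × 21.1 × 31,922,500 ≈ 7,530.5 × g
Target RCF = 1.5 × 7,530.5 ≈ 11,295.8 × g
Your rotor: r = 560 mm / 2 = 280 mm = 28 cm
11,295.8 = 1.118 × 10⁻⁵ × 28 × N²
N² = 11,295.8 / (31.304 × 10⁻⁵) = 36,084,206
N ≈ √36,084,206 ≈ 6,007.0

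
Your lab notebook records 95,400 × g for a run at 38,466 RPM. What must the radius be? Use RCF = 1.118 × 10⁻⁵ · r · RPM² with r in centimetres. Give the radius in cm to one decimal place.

RCF = 1.118 × 10⁻⁵ × r × N²
95400 = 1.118 × 10⁻⁵ × r × (38466)²
r = 95400 / (1.118 × 10⁻⁵ × 1,479,633,156) = 95400 / 16542.3 ≈ 5.767 cm

r ≈ 5.8 cm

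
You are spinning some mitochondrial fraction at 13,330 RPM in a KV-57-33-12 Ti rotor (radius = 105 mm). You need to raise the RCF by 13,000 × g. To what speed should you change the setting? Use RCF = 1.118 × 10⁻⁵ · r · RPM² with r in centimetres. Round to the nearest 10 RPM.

N₂ ≈ 16980 RPM

r = 105 mm = 10.5 cm
Current RCF = 1.118 × 10⁻⁵ × 10.5 × (13330)² = 1.118 × 10⁻⁵ × 10.5 × 177,688,900 ≈ 20,858.9 × g
Target RCF = 20,858.9 + 13,000 = 33,858.9 × g
N² = 33,858.9 / (11.739 × 10⁻⁵) = 288,430,871
N ≈ √288,430,871 ≈ 16,983.3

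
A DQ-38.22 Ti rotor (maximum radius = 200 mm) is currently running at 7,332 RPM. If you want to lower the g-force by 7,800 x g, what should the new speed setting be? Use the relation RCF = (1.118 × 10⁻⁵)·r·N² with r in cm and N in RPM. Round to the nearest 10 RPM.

r = 200 mm = 20.0 cm
Current RCF = 1.118 × 10⁻⁵ × 20 × (7332)² = 1.118 × 10⁻⁵ × 20 × 53,758,224 ≈ 12,020.3 × g
Target RCF = 12,020.3 − 7,800 = 4,220.3 × g
N² = 4,220.3 / (22.36 × 10⁻⁵) = 18,874,329
N ≈ √18,874,329 ≈ 4,344.5

N₂ ≈ 4340 RPM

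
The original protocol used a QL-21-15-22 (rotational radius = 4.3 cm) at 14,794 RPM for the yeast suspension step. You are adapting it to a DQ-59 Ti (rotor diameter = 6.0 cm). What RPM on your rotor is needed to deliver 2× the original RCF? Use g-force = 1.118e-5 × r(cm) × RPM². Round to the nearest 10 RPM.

25050 RPM

RCF_original = 1.118 × 10⁻⁵ × 4.3 × (14794)² = 1.118 × 10⁻⁵ × 4.3 × 218,862,436 ≈ 10,521.6 × g
Target RCF = 2 × 10,521.6 ≈ 21,043.2 × g
Your rotor: r = 6.0 / 2 = 3 cm
21,043.2 = 1.118 × 10⁻⁵ × 3 × N²
N² = 21,043.2 / (3.354 × 10⁻⁵) = 627,406,082
N ≈ √627,406,082 ≈ 25,048.1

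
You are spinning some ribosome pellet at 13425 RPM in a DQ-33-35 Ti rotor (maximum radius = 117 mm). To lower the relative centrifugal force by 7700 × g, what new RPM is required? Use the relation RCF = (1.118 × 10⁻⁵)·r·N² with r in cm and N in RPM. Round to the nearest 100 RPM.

r = 117 mm = 11.7 cm
Current RCF = 1.118 × 10⁻⁵ × 11.7 × (13425)² = 1.118 × 10⁻⁵ × 11.7 × 180,230,625 ≈ 23,575.2 × g
Target RCF = 23,575.2 − 7,700 = 15,875.2 × g
N² = 15,875.2 / (13.0806 × 10⁻⁵) = 121,364,463
N ≈ √121,364,463 ≈ 11,016.6

N₂ ≈ 11000 RPM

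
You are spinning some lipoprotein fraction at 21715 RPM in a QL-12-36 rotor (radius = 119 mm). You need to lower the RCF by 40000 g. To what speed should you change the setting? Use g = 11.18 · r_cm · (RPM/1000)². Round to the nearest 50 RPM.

13050 RPM

r = 119 mm = 11.9 cm
Current RCF = 11.18 × 11.9 × (21.715)² = 11.18 × 11.9 × 471.541225 ≈ 62,734.8 × g
Target RCF = 62,734.8 − 40,000 = 22,734.8 × g
(N/1000)² = 22,734.8 / 133.042 = 170.8844
N = 1000 × √170.8844 ≈ 13,072.3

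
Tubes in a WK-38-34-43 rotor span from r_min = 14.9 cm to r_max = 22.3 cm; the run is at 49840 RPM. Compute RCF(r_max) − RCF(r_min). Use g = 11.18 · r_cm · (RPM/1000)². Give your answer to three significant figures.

206000 g

RCF_max = 11.18 × 22.3 × (49.84)² = 11.18 × 22.3 × 2,484.0256 ≈ 619,302.4 × g
RCF_min = 11.18 × 14.9 × (49.84)² = 11.18 × 14.9 × 2,484.0256 ≈ 413,794 × g
ΔRCF = 619,302.4 − 413,794 = 205,508.4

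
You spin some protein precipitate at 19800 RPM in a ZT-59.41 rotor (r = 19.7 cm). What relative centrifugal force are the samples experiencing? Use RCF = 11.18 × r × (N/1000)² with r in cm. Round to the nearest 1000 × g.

RCF ≈ 86000 × g

RCF = 11.18 × r × (N/1000)²
RCF = 11.18 × 19.7 × (19.8)² = 11.18 × 19.7 × 392.04 ≈ 86,345.2 × g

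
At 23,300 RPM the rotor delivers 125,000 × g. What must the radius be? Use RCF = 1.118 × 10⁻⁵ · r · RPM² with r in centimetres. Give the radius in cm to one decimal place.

125000 = 1.118 × 10⁻⁵ × r × (23300)²
r = 125000 / (1.118 × 10⁻⁵ × 542,890,000) = 125000 / 6069.51 ≈ 20.595 cm

r ≈ 20.6 cm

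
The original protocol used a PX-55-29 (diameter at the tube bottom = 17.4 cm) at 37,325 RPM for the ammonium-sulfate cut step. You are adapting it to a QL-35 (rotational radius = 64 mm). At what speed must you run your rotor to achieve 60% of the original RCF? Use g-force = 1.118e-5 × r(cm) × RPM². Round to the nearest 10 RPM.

≈ 33710 RPM

Original rotor: r = 17.4 / 2 = 8.7 cm
RCF_original = 1.118 × 10⁻⁵ × 8.7 × (37325)² = 1.118 × 10⁻⁵ × 8.7 × 1,393,155,625 ≈ 135,506.7 × g
Target RCF = 0.6 × 135,506.7 ≈ 81,304 × g
Your rotor: r = 64 mm = 6.4 cm
81,304 = 1.118 × 10⁻⁵ × 6.4 × N²
N² = 81,304 / (7.1552 × 10⁻⁵) = 1,136,292,487
N ≈ √1,136,292,487 ≈ 33,708.9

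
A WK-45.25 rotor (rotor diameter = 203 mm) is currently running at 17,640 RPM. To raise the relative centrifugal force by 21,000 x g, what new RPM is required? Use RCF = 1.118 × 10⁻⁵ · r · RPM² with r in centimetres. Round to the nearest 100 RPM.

≈ 22300 RPM

r = 203 mm / 2 = 101.5 mm = 10.15 cm
Current RCF = 1.118 × 10⁻⁵ × 10.15 × (17640)² = 1.118 × 10⁻⁵ × 10.15 × 311,169,600 ≈ 35,310.6 × g
Target RCF = 35,310.6 + 21,000 = 56,310.6 × g
N² = 56,310.6 / (11.3477 × 10⁻⁵) = 496,229,192
N ≈ √496,229,192 ≈ 22,276.2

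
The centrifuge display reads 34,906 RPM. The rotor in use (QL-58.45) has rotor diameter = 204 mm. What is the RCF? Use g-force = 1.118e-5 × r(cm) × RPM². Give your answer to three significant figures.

r = 204 mm / 2 = 102 mm = 10.2 cm
RCF = 1.118 × 10⁻⁵ × 10.2 × (34906)² = 1.118 × 10⁻⁵ × 10.2 × 1,218,428,836 ≈ 138,944.8 × g

RCF ≈ 139000 x g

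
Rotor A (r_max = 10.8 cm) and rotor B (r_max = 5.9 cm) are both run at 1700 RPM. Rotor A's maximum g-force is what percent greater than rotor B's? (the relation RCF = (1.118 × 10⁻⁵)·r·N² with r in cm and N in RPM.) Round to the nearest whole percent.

At equal RPM, RCF scales linearly with r: ratio = 10.8 / 5.9 = 1.8305.
So rotor A delivers 83.1% more g-force.

83%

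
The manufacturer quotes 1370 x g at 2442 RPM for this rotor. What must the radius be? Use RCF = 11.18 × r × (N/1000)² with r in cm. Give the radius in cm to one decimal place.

1370 = 11.18 × r × (2.442)²
r = 1370 / (11.18 × 5.963364) = 1370 / 66.67041 ≈ 20.549 cm

r ≈ 20.5 cm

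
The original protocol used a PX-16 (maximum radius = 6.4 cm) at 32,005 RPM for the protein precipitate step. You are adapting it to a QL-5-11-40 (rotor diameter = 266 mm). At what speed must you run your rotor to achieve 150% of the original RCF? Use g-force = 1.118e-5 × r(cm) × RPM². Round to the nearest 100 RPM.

≈ 27200 RPM

RCF_original = 1.118 × 10⁻⁵ × 6.4 × (32005)² = 1.118 × 10⁻⁵ × 6.4 × 1,024,320,025 ≈ 73,292.1 × g
Target RCF = 1.5 × 73,292.1 ≈ 109,938.2 × g
Your rotor: r = 266 mm / 2 = 133 mm = 13.3 cm
109,938.2 = 1.118 × 10⁻⁵ × 13.3 × N²
N² = 109,938.2 / (14.8694 × 10⁻⁵) = 739,358,683
N ≈ √739,358,683 ≈ 27,191.2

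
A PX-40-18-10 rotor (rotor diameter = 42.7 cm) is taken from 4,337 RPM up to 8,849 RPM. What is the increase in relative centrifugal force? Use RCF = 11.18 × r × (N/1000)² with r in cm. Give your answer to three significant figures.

r = 42.7 / 2 = 21.35 cm
RCF₁ = 11.18 × 21.35 × (4.337)² = 11.18 × 21.35 × 18.809569 ≈ 4,489.7 × g
RCF₂ = 11.18 × 21.35 × (8.849)² = 11.18 × 21.35 × 78.304801 ≈ 18,690.8 × g
Increase = 18,690.8 − 4,489.7 = 14,201.1

14200 x g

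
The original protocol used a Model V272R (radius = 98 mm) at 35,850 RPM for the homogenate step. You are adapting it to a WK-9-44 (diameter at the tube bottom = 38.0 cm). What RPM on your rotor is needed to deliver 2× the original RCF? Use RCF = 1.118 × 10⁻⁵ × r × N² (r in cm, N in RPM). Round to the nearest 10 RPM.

Original rotor: r = 98 mm = 9.8 cm
RCF_original = 1.118 × 10⁻⁵ × 9.8 × (35850)² = 1.118 × 10⁻⁵ × 9.8 × 1,285,222,500 ≈ 140,814.1 × g
Target RCF = 2 × 140,814.1 ≈ 281,628.2 × g
Your rotor: r = 38.0 / 2 = 19 cm
281,628.2 = 1.118 × 10⁻⁵ × 19 × N²
N² = 281,628.2 / (21.242 × 10⁻⁵) = 1,325,808,304
N ≈ √1,325,808,304 ≈ 36,411.7

≈ 36410 RPM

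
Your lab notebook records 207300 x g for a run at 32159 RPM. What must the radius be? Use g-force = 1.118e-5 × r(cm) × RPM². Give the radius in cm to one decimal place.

r ≈ 17.9 cm

207300 = 1.118 × 10⁻⁵ × r × (32159)²
r = 207300 / (1.118 × 10⁻⁵ × 1,034,201,281) = 207300 / 11562.37 ≈ 17.929 cm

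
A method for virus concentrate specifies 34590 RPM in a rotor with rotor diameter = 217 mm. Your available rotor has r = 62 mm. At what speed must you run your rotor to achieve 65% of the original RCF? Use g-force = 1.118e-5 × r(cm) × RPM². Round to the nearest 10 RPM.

36890 RPM

Original rotor: r = 217 mm / 2 = 108.5 mm = 10.85 cm
RCF_original = 1.118 × 10⁻⁵ × 10.85 × (34590)² = 1.118 × 10⁻⁵ × 10.85 × 1,196,468,100 ≈ 145,135.2 × g
Target RCF = 0.65 × 145,135.2 ≈ 94,337.9 × g
Your rotor: r = 62 mm = 6.2 cm
94,337.9 = 1.118 × 10⁻⁵ × 6.2 × N²
N² = 94,337.9 / (6.9316 × 10⁻⁵) = 1,360,983,034
N ≈ √1,360,983,034 ≈ 36,891.5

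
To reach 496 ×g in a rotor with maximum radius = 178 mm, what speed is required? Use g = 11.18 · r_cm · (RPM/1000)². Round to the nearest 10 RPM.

r = 178 mm = 17.8 cm
RCF = 11.18 × r × (N/1000)²
496 = 11.18 × 17.8 × (N/1000)²
(N/1000)² = 496 / 199.004 = 2.492412
N = 1000 × √2.492412 ≈ 1,578.7

N ≈ 1580 RPM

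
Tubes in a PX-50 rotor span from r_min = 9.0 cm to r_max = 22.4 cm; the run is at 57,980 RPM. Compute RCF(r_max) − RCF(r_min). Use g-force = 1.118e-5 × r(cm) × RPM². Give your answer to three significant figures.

ΔRCF = 1.118 × 10⁻⁵ × (r_max − r_min) × N² = 1.118 × 10⁻⁵ × 13.4 × 3,361,680,400 ≈ 503,620.1

≈ 504000 × g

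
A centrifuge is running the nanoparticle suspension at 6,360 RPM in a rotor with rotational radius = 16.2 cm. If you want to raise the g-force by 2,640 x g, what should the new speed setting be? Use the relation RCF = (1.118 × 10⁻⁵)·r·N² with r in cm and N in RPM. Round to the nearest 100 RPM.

Current RCF = 1.118 × 10⁻⁵ × 16.2 × (6360)² = 1.118 × 10⁻⁵ × 16.2 × 40,449,600 ≈ 7,326.1 × g
Target RCF = 7,326.1 + 2,640 = 9,966.1 × g
N² = 9,966.1 / (18.1116 × 10⁻⁵) = 55,026,061
N ≈ √55,026,061 ≈ 7,418.0

7400 RPM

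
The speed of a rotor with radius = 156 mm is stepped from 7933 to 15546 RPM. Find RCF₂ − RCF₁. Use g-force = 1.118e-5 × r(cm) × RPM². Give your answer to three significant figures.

r = 156 mm = 15.6 cm
RCF₁ = 1.118 × 10⁻⁵ × 15.6 × (7933)² = 1.118 × 10⁻⁵ × 15.6 × 62,932,489 ≈ 10,975.9 × g
RCF₂ = 1.118 × 10⁻⁵ × 15.6 × (15546)² = 1.118 × 10⁻⁵ × 15.6 × 241,678,116 ≈ 42,150.6 × g
Increase = 42,150.6 − 10,975.9 = 31,174.7

≈ 31200 x g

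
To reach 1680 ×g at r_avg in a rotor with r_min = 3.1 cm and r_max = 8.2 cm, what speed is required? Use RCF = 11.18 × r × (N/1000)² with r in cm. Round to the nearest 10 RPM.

r_avg = (3.1 + 8.2) / 2 = 5.65 cm
RCF = 11.18 × r × (N/1000)²
1,680 = 11.18 × 5.65 × (N/1000)²
(N/1000)² = 1,680 / 63.167 = 26.59617
N = 1000 × √26.59617 ≈ 5,157.1

N ≈ 5160 RPM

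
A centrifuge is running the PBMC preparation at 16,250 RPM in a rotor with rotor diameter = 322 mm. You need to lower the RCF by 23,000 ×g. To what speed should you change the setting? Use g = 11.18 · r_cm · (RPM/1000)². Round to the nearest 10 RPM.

r = 322 mm / 2 = 161 mm = 16.1 cm
Current RCF = 11.18 × 16.1 × (16.25)² = 11.18 × 16.1 × 264.0625 ≈ 47,530.7 × g
Target RCF = 47,530.7 − 23,000 = 24,530.7 × g
(N/1000)² = 24,530.7 / 179.998 = 136.2832
N = 1000 × √136.2832 ≈ 11,674.0

11670 RPM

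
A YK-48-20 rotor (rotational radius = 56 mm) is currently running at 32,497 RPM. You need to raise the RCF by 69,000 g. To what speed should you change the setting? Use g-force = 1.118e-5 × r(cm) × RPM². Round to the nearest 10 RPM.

46460 RPM

r = 56 mm = 5.6 cm
Current RCF = 1.118 × 10⁻⁵ × 5.6 × (32497)² = 1.118 × 10⁻⁵ × 5.6 × 1,056,055,009 ≈ 66,117.5 × g
Target RCF = 66,117.5 + 69,000 = 135,117.5 × g
N² = 135,117.5 / (6.2608 × 10⁻⁵) = 2,158,150,716
N ≈ √2,158,150,716 ≈ 46,455.9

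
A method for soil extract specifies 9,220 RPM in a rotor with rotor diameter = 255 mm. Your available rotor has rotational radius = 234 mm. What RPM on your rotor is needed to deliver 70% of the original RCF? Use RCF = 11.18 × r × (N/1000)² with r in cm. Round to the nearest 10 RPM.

≈ 5690 RPM

Original rotor: r = 255 mm / 2 = 127.5 mm = 12.75 cm
RCF_original = 11.18 × 12.75 × (9.22)² = 11.18 × 12.75 × 85.0084 ≈ 12,117.5 × g
Target RCF = 0.7 × 12,117.5 ≈ 8,482.2 × g
Your rotor: r = 234 mm = 23.4 cm
8,482.2 = 11.18 × 23.4 × (N/1000)²
(N/1000)² = 8,482.2 / 261.612 = 32.42282
N = 1000 × √32.42282 ≈ 5,694.1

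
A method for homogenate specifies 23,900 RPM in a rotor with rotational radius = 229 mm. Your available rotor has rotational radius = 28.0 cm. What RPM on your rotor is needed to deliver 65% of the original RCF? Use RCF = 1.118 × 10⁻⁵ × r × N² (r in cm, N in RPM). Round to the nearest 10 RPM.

≈ 17430 RPM

Original rotor: r = 229 mm = 22.9 cm
RCF_original = 1.118 × 10⁻⁵ × 22.9 × (23900)² = 1.118 × 10⁻⁵ × 22.9 × 571,210,000 ≈ 146,242.3 × g
Target RCF = 0.65 × 146,242.3 ≈ 95,057.5 × g
95,057.5 = 1.118 × 10⁻⁵ × 28 × N²
N² = 95,057.5 / (31.304 × 10⁻⁵) = 303,659,277
N ≈ √303,659,277 ≈ 17,425.8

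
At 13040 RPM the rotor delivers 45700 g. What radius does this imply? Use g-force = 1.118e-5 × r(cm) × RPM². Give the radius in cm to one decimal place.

45700 = 1.118 × 10⁻⁵ × r × (13040)²
r = 45700 / (1.118 × 10⁻⁵ × 170,041,600) = 45700 / 1901.065 ≈ 24.039 cm

r ≈ 24.0 cm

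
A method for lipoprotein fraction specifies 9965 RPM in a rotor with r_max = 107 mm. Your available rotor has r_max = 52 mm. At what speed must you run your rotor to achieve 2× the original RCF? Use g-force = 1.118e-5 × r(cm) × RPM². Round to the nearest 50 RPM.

≈ 20200 RPM

Original rotor: r = 107 mm = 10.7 cm
RCF_original = 1.118 × 10⁻⁵ × 10.7 × (9965)² = 1.118 × 10⁻⁵ × 10.7 × 99,301,225 ≈ 11,879 × g
Target RCF = 2 × 11,879 ≈ 23,758 × g
Your rotor: r = 52 mm = 5.2 cm
23,758 = 1.118 × 10⁻⁵ × 5.2 × N²
N² = 23,758 / (5.8136 × 10⁻⁵) = 408,662,447
N ≈ √408,662,447 ≈ 20,215.4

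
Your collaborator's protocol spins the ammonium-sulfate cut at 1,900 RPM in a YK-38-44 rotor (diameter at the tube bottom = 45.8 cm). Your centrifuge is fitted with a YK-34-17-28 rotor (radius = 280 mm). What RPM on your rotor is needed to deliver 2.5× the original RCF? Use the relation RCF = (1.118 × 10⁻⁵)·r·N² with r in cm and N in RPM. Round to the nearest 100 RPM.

≈ 2700 RPM

Original rotor: r = 45.8 / 2 = 22.9 cm
RCF = 1.118 × 10⁻⁵ × r × N²
RCF_original = 1.118 × 10⁻⁵ × 22.9 × (1900)² = 1.118 × 10⁻⁵ × 22.9 × 3,610,000 ≈ 924.2 × g
Target RCF = 2.5 × 924.2 ≈ 2,310.5 × g
Your rotor: r = 280 mm = 28.0 cm
2,310.5 = 1.118 × 10⁻⁵ × 28 × N²
N² = 2,310.5 / (31.304 × 10⁻⁵) = 7,380,846
N ≈ √7,380,846 ≈ 2,716.8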